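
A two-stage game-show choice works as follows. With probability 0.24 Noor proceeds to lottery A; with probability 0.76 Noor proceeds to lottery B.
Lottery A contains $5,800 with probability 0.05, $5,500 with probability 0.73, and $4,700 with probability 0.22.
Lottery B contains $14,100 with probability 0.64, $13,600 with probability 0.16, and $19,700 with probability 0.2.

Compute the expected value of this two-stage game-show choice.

EV(A) = 0.05 × 5800 + 0.73 × 5500 + 0.22 × 4700 = 290 + 4015 + 1034 = 5339
EV(B) = 0.64 × 14100 + 0.16 × 13600 + 0.2 × 19700 = 9024 + 2176 + 3940 = 15140
Overall = 0.24 × 5339 + 0.76 × 15140 = 1281.36 + 11506.4 = 12787.76

$12,787.76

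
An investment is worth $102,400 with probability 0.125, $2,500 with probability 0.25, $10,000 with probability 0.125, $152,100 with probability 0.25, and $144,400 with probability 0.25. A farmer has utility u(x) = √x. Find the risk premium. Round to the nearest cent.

$22,493.75

E[u] = 0.125·√102400 + 0.25·√2500 + 0.125·√10000 + 0.25·√152100 + 0.25·√144400 = 0.125·320 + 0.25·50 + 0.125·100 + 0.25·390 + 0.25·380 = 257.5
CE = (257.5)² = 66306.25
Risk premium = EV − CE = 88800 − 66306.25 = 22493.75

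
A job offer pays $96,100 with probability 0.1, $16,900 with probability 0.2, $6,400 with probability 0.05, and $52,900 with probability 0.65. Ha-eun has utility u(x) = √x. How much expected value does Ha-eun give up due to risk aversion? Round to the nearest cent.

$3,384.75

E[u] = 0.1·√96100 + 0.2·√16900 + 0.05·√6400 + 0.65·√52900 = 0.1·310 + 0.2·130 + 0.05·80 + 0.65·230 = 210.5
CE = (210.5)² = 44310.25
Risk premium = EV − CE = 47695 − 44310.25 = 3384.75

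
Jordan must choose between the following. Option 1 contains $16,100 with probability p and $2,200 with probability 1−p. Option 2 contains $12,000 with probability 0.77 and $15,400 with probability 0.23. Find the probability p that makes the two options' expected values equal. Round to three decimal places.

p = 0.761

EV(Option 2) = 0.77 × 12000 + 0.23 × 15400 = 9240 + 3542 = 12782
p·16100 + (1−p)·2200 = 12782
13900p + 2200 = 12782
p = (12782 − 2200) / 13900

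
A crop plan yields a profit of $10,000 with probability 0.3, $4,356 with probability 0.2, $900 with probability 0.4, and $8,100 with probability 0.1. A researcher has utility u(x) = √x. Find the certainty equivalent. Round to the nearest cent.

$4,121.64

E[u] = 0.3·√10000 + 0.2·√4356 + 0.4·√900 + 0.1·√8100 = 0.3·100 + 0.2·66 + 0.4·30 + 0.1·90 = 64.2
CE = (64.2)² = 4121.64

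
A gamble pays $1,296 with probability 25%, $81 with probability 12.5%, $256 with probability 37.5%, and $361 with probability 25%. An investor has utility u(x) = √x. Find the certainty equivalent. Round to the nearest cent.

E[u] = 0.25·√1296 + 0.125·√81 + 0.375·√256 + 0.25·√361 = 0.25·36 + 0.125·9 + 0.375·16 + 0.25·19 = 20.875
CE = (20.875)² = 435.765625

$435.77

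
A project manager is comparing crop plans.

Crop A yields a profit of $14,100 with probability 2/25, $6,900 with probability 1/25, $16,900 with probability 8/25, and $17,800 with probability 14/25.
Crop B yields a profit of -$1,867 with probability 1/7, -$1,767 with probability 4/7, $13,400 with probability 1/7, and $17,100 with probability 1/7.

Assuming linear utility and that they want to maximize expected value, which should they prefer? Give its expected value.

Crop A = 2/25 × 14100 + 1/25 × 6900 + 8/25 × 16900 + 14/25 × 17800 = 1128 + 276 + 5408 + 9968 = 16780
Crop B = 1/7 × (-1867) + 4/7 × (-1767) + 1/7 × 13400 + 1/7 × 17100 = -266.7143 − 1009.7143 + 1914.2857 + 2442.8571 = 3080.7143

Crop A ($16,780)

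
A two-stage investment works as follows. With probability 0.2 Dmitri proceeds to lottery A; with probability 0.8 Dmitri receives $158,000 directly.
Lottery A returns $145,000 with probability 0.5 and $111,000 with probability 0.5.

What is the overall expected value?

$152,000

EV(A) = 0.5 × 145000 + 0.5 × 111000 = 72500 + 55500 = 128000
Branch B: 158000 (certain)
Overall = 0.2 × 128000 + 0.8 × 158000 = 25600 + 126400 = 152000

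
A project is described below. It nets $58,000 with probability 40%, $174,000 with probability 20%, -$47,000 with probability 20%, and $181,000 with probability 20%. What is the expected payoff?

EV = 0.4 × 58000 + 0.2 × 174000 + 0.2 × (-47000) + 0.2 × 181000 = 23200 + 34800 − 9400 + 36200 = 84800

$84,800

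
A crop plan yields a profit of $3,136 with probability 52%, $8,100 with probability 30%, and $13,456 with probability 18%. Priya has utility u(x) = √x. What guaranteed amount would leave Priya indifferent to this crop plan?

E[u] = 0.52·√3136 + 0.3·√8100 + 0.18·√13456 = 0.52·56 + 0.3·90 + 0.18·116 = 77
CE = (77)² = 5929

$5,929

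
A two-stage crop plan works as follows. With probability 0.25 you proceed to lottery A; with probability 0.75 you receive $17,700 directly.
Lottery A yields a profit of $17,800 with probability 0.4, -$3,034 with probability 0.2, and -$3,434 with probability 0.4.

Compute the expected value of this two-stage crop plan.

$14,559.90

EV(A) = 0.4 × 17800 + 0.2 × (-3034) + 0.4 × (-3434) = 7120 − 606.8 − 1373.6 = 5139.6
Branch B: 17700 (certain)
Overall = 0.25 × 5139.6 + 0.75 × 17700 = 1284.9 + 13275 = 14559.9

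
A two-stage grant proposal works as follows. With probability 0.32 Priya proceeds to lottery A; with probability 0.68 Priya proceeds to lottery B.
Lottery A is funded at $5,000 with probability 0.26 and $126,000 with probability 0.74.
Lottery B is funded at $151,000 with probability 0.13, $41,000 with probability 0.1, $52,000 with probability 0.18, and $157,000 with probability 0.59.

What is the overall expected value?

EV(A) = 0.26 × 5000 + 0.74 × 126000 = 1300 + 93240 = 94540
EV(B) = 0.13 × 151000 + 0.1 × 41000 + 0.18 × 52000 + 0.59 × 157000 = 19630 + 4100 + 9360 + 92630 = 125720
Overall = 0.32 × 94540 + 0.68 × 125720 = 30252.8 + 85489.6 = 115742.4

$115,742.40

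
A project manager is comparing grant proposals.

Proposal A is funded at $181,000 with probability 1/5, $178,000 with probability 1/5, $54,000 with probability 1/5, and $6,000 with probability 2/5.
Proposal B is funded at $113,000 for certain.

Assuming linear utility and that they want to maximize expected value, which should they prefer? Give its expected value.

Proposal B ($113,000)

Proposal A = 1/5 × 181000 + 1/5 × 178000 + 1/5 × 54000 + 2/5 × 6000 = 36200 + 35600 + 10800 + 2400 = 85000
Proposal B: 113000 (certain)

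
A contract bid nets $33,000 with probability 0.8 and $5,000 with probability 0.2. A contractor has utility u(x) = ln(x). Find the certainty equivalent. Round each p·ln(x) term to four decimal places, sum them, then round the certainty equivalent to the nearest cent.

$22,624.76

E[u] = 0.8·ln(33000) + 0.2·ln(5000) = 8.3234 + 1.7034 = 10.0268
CE = e^10.0268 ≈ 22624.76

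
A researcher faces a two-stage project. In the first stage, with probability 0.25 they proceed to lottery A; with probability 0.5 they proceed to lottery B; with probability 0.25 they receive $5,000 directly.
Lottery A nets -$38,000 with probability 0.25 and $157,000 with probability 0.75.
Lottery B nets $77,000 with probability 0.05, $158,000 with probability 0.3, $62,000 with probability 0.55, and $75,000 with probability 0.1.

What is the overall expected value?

$74,737.50

EV(A) = 0.25 × (-38000) + 0.75 × 157000 = -9500 + 117750 = 108250
EV(B) = 0.05 × 77000 + 0.3 × 158000 + 0.55 × 62000 + 0.1 × 75000 = 3850 + 47400 + 34100 + 7500 = 92850
Branch C: 5000 (certain)
Overall = 0.25 × 108250 + 0.5 × 92850 + 0.25 × 5000 = 27062.5 + 46425 + 1250 = 74737.5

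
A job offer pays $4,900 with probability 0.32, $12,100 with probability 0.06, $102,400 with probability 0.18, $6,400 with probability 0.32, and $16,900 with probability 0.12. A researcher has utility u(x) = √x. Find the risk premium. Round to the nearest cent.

E[u] = 0.32·√4900 + 0.06·√12100 + 0.18·√102400 + 0.32·√6400 + 0.12·√16900 = 0.32·70 + 0.06·110 + 0.18·320 + 0.32·80 + 0.12·130 = 127.8
CE = (127.8)² = 16332.84
Risk premium = EV − CE = 24802 − 16332.84 = 8469.16

$8,469.16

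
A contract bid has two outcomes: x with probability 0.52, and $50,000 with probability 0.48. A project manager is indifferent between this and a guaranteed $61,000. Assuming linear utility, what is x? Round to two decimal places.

x = $71,153.85

0.52·x + 0.48·50000 = 61000
0.52·x = 61000 − 24000 = 37000
x = 37000 / 0.52 = 71153.8462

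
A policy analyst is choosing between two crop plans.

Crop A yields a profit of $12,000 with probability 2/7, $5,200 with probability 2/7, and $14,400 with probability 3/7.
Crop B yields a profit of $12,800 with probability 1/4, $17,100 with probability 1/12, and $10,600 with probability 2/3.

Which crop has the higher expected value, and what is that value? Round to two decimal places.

Crop B ($11,691.67)

Crop A = 2/7 × 12000 + 2/7 × 5200 + 3/7 × 14400 = 3428.5714 + 1485.7143 + 6171.4286 = 11085.7143
Crop B = 1/4 × 12800 + 1/12 × 17100 + 2/3 × 10600 = 3200 + 1425 + 7066.6667 = 11691.6667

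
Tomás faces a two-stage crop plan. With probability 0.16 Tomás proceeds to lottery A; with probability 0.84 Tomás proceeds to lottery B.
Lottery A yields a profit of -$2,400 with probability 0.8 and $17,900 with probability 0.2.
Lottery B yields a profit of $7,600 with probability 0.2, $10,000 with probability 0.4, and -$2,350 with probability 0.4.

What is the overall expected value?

EV(A) = 0.8 × (-2400) + 0.2 × 17900 = -1920 + 3580 = 1660
EV(B) = 0.2 × 7600 + 0.4 × 10000 + 0.4 × (-2350) = 1520 + 4000 − 940 = 4580
Overall = 0.16 × 1660 + 0.84 × 4580 = 265.6 + 3847.2 = 4112.8

$4,112.80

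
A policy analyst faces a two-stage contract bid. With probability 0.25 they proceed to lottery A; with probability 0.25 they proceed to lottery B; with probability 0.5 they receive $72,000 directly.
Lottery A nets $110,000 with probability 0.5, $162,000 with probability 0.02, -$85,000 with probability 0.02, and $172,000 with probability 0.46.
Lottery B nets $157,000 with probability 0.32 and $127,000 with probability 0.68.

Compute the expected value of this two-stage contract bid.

$104,065

EV(A) = 0.5 × 110000 + 0.02 × 162000 + 0.02 × (-85000) + 0.46 × 172000 = 55000 + 3240 − 1700 + 79120 = 135660
EV(B) = 0.32 × 157000 + 0.68 × 127000 = 50240 + 86360 = 136600
Branch C: 72000 (certain)
Overall = 0.25 × 135660 + 0.25 × 136600 + 0.5 × 72000 = 33915 + 34150 + 36000 = 104065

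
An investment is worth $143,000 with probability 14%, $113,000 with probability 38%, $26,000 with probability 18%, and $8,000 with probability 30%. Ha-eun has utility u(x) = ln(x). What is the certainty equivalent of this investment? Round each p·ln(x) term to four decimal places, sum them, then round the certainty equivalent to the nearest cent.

$40,513.88

E[u] = 0.14·ln(143000) + 0.38·ln(113000) + 0.18·ln(26000) + 0.3·ln(8000) = 1.6619 + 4.4214 + 1.8299 + 2.6962 = 10.6094
CE = e^10.6094 ≈ 40513.88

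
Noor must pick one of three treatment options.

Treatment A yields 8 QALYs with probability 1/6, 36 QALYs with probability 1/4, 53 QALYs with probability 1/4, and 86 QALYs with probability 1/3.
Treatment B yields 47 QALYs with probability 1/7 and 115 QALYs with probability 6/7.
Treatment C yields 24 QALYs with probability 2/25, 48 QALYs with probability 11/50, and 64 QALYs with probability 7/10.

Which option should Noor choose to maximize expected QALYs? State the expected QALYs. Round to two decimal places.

Treatment B (105.29 QALYs)

Treatment A = 1/6 × 8 + 1/4 × 36 + 1/4 × 53 + 1/3 × 86 = 1.3333 + 9 + 13.25 + 28.6667 = 52.25
Treatment B = 1/7 × 47 + 6/7 × 115 = 6.7143 + 98.5714 = 105.2857
Treatment C = 2/25 × 24 + 11/50 × 48 + 7/10 × 64 = 1.92 + 10.56 + 44.8 = 57.28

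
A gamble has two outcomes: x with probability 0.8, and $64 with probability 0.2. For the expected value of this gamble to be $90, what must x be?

0.8·x + 0.2·64 = 90
0.8·x = 90 − 12.8 = 77.2
x = 77.2 / 0.8 = 96.5

x = $96.50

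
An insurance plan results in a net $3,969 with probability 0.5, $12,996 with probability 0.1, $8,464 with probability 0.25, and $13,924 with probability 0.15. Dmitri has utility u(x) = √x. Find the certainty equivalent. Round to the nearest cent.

$6,988.96

E[u] = 0.5·√3969 + 0.1·√12996 + 0.25·√8464 + 0.15·√13924 = 0.5·63 + 0.1·114 + 0.25·92 + 0.15·118 = 83.6
CE = (83.6)² = 6988.96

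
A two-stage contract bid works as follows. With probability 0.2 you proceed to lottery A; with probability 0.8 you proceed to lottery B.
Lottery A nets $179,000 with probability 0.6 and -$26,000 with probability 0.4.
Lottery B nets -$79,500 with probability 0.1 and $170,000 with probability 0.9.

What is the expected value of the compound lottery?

EV(A) = 0.6 × 179000 + 0.4 × (-26000) = 107400 − 10400 = 97000
EV(B) = 0.1 × (-79500) + 0.9 × 170000 = -7950 + 153000 = 145050
Overall = 0.2 × 97000 + 0.8 × 145050 = 19400 + 116040 = 135440

$135,440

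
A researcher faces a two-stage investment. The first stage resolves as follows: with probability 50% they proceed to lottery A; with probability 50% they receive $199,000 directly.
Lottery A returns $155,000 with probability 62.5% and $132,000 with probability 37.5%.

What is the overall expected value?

$172,687.50

EV(A) = 0.625 × 155000 + 0.375 × 132000 = 96875 + 49500 = 146375
Branch B: 199000 (certain)
Overall = 0.5 × 146375 + 0.5 × 199000 = 73187.5 + 99500 = 172687.5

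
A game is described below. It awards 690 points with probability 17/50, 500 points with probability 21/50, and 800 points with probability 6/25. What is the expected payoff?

EV = 17/50 × 690 + 21/50 × 500 + 6/25 × 800 = 234.6 + 210 + 192 = 636.6

636.6 points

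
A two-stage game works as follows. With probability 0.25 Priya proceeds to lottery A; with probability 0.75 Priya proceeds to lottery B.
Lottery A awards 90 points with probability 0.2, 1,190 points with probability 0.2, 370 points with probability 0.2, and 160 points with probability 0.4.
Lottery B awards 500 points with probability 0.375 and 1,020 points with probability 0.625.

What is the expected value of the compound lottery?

EV(A) = 0.2 × 90 + 0.2 × 1190 + 0.2 × 370 + 0.4 × 160 = 18 + 238 + 74 + 64 = 394
EV(B) = 0.375 × 500 + 0.625 × 1020 = 187.5 + 637.5 = 825
Overall = 0.25 × 394 + 0.75 × 825 = 98.5 + 618.75 = 717.25

717.25 points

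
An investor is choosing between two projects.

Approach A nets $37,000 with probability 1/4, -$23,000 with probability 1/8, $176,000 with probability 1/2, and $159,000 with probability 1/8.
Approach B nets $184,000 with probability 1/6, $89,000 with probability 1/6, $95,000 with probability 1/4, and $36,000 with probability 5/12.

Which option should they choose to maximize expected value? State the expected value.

Approach A ($114,250)

Approach A = 1/4 × 37000 + 1/8 × (-23000) + 1/2 × 176000 + 1/8 × 159000 = 9250 − 2875 + 88000 + 19875 = 114250
Approach B = 1/6 × 184000 + 1/6 × 89000 + 1/4 × 95000 + 5/12 × 36000 = 30666.6667 + 14833.3333 + 23750 + 15000 = 84250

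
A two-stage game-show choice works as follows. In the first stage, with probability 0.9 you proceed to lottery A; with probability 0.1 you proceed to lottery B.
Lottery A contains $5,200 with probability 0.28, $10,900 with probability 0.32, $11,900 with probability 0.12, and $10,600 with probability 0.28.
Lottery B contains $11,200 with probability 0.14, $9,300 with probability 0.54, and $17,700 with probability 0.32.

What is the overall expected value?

EV(A) = 0.28 × 5200 + 0.32 × 10900 + 0.12 × 11900 + 0.28 × 10600 = 1456 + 3488 + 1428 + 2968 = 9340
EV(B) = 0.14 × 11200 + 0.54 × 9300 + 0.32 × 17700 = 1568 + 5022 + 5664 = 12254
Overall = 0.9 × 9340 + 0.1 × 12254 = 8406 + 1225.4 = 9631.4

$9,631.40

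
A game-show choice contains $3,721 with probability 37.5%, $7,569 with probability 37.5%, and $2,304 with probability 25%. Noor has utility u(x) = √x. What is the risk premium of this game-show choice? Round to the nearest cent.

$253.50

E[u] = 0.375·√3721 + 0.375·√7569 + 0.25·√2304 = 0.375·61 + 0.375·87 + 0.25·48 = 67.5
CE = (67.5)² = 4556.25
Risk premium = EV − CE = 4809.75 − 4556.25 = 253.5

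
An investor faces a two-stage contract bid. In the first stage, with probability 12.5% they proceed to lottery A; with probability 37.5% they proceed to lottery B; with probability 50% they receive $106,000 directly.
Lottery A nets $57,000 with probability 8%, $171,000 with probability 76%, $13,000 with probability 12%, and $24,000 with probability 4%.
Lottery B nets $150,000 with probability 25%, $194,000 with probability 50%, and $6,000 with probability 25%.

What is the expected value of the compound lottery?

$121,130

EV(A) = 0.08 × 57000 + 0.76 × 171000 + 0.12 × 13000 + 0.04 × 24000 = 4560 + 129960 + 1560 + 960 = 137040
EV(B) = 0.25 × 150000 + 0.5 × 194000 + 0.25 × 6000 = 37500 + 97000 + 1500 = 136000
Branch C: 106000 (certain)
Overall = 0.125 × 137040 + 0.375 × 136000 + 0.5 × 106000 = 17130 + 51000 + 53000 = 121130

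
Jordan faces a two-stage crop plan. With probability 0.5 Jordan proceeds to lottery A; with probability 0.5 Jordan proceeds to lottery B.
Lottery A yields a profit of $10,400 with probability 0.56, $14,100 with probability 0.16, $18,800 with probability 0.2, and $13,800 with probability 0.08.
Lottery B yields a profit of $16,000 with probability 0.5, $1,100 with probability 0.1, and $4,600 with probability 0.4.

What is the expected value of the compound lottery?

$11,447

EV(A) = 0.56 × 10400 + 0.16 × 14100 + 0.2 × 18800 + 0.08 × 13800 = 5824 + 2256 + 3760 + 1104 = 12944
EV(B) = 0.5 × 16000 + 0.1 × 1100 + 0.4 × 4600 = 8000 + 110 + 1840 = 9950
Overall = 0.5 × 12944 + 0.5 × 9950 = 6472 + 4975 = 11447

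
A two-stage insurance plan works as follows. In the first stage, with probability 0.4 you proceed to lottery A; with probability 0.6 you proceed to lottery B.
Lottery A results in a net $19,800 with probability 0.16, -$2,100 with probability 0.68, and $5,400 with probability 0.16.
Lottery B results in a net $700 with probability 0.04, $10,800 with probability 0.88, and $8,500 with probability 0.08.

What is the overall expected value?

$7,168.80

EV(A) = 0.16 × 19800 + 0.68 × (-2100) + 0.16 × 5400 = 3168 − 1428 + 864 = 2604
EV(B) = 0.04 × 700 + 0.88 × 10800 + 0.08 × 8500 = 28 + 9504 + 680 = 10212
Overall = 0.4 × 2604 + 0.6 × 10212 = 1041.6 + 6127.2 = 7168.8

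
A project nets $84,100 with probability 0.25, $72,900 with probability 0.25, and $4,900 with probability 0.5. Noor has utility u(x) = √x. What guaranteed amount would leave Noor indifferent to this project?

$30,625

E[u] = 0.25·√84100 + 0.25·√72900 + 0.5·√4900 = 0.25·290 + 0.25·270 + 0.5·70 = 175
CE = (175)² = 30625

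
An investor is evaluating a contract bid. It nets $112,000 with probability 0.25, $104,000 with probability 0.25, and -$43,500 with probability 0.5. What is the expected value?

$32,250

EV = 0.25 × 112000 + 0.25 × 104000 + 0.5 × (-43500) = 28000 + 26000 − 21750 = 32250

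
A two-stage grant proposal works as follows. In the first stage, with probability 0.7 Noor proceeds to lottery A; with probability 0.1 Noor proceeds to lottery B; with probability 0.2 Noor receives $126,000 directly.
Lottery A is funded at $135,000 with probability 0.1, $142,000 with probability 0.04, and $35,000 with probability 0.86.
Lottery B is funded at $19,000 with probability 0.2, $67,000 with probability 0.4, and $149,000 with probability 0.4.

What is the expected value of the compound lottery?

EV(A) = 0.1 × 135000 + 0.04 × 142000 + 0.86 × 35000 = 13500 + 5680 + 30100 = 49280
EV(B) = 0.2 × 19000 + 0.4 × 67000 + 0.4 × 149000 = 3800 + 26800 + 59600 = 90200
Branch C: 126000 (certain)
Overall = 0.7 × 49280 + 0.1 × 90200 + 0.2 × 126000 = 34496 + 9020 + 25200 = 68716

$68,716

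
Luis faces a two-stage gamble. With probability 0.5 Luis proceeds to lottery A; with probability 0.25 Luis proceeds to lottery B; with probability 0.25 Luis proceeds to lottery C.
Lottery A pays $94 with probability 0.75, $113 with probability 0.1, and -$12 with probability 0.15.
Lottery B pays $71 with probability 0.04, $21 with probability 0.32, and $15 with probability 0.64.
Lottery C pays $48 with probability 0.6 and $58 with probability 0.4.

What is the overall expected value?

EV(A) = 0.75 × 94 + 0.1 × 113 + 0.15 × (-12) = 70.5 + 11.3 − 1.8 = 80
EV(B) = 0.04 × 71 + 0.32 × 21 + 0.64 × 15 = 2.84 + 6.72 + 9.6 = 19.16
EV(C) = 0.6 × 48 + 0.4 × 58 = 28.8 + 23.2 = 52
Overall = 0.5 × 80 + 0.25 × 19.16 + 0.25 × 52 = 40 + 4.79 + 13 = 57.79

$57.79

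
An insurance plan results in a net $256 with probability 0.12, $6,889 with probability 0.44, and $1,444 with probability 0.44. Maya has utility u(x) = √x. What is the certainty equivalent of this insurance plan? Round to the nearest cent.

E[u] = 0.12·√256 + 0.44·√6889 + 0.44·√1444 = 0.12·16 + 0.44·83 + 0.44·38 = 55.16
CE = (55.16)² = 3042.6256

$3,042.63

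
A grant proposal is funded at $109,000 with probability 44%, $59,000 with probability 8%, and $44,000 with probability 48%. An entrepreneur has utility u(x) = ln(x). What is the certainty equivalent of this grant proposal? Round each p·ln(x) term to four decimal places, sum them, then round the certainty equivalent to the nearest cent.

$67,137.63

E[u] = 0.44·ln(109000) + 0.08·ln(59000) + 0.48·ln(44000) = 5.1036 + 0.8788 + 5.1321 = 11.1145
CE = e^11.1145 ≈ 67137.63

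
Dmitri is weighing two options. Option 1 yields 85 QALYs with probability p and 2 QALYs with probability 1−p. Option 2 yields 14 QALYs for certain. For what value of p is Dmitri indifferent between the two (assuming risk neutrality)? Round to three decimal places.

p·85 + (1−p)·2 = 14
83p + 2 = 14
p = (14 − 2) / 83

p = 0.145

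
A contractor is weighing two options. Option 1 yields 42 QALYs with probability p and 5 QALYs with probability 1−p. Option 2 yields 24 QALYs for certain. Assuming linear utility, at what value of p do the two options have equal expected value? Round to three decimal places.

p·42 + (1−p)·5 = 24
37p + 5 = 24
p = (24 − 5) / 37

p = 0.514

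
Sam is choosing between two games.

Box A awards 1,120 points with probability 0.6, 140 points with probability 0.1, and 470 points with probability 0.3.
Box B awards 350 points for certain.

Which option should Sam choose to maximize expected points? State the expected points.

Box A = 0.6 × 1120 + 0.1 × 140 + 0.3 × 470 = 672 + 14 + 141 = 827
Box B: 350 (certain)

Box A (827 points)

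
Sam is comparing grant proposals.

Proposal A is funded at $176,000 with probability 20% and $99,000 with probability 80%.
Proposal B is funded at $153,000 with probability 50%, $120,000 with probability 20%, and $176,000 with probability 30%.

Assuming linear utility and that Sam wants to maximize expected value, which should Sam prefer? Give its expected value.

Proposal B ($153,300)

Proposal A = 0.2 × 176000 + 0.8 × 99000 = 35200 + 79200 = 114400
Proposal B = 0.5 × 153000 + 0.2 × 120000 + 0.3 × 176000 = 76500 + 24000 + 52800 = 153300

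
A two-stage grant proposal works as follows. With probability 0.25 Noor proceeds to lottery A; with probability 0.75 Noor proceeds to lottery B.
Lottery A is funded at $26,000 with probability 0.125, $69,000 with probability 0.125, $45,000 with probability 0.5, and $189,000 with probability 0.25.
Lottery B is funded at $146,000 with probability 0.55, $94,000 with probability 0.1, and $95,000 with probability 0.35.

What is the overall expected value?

EV(A) = 0.125 × 26000 + 0.125 × 69000 + 0.5 × 45000 + 0.25 × 189000 = 3250 + 8625 + 22500 + 47250 = 81625
EV(B) = 0.55 × 146000 + 0.1 × 94000 + 0.35 × 95000 = 80300 + 9400 + 33250 = 122950
Overall = 0.25 × 81625 + 0.75 × 122950 = 20406.25 + 92212.5 = 112618.75

$112,618.75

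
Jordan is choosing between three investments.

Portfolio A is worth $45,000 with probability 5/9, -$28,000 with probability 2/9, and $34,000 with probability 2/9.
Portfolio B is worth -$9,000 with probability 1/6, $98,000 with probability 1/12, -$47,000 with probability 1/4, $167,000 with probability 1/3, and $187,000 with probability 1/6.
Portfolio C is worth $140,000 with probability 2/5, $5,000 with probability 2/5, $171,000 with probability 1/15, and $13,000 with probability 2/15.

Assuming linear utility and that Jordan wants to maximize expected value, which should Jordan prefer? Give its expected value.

Portfolio B ($81,750)

Portfolio A = 5/9 × 45000 + 2/9 × (-28000) + 2/9 × 34000 = 25000 − 6222.2222 + 7555.5556 = 26333.3333
Portfolio B = 1/6 × (-9000) + 1/12 × 98000 + 1/4 × (-47000) + 1/3 × 167000 + 1/6 × 187000 = -1500 + 8166.6667 − 11750 + 55666.6667 + 31166.6667 = 81750
Portfolio C = 2/5 × 140000 + 2/5 × 5000 + 1/15 × 171000 + 2/15 × 13000 = 56000 + 2000 + 11400 + 1733.3333 = 71133.3333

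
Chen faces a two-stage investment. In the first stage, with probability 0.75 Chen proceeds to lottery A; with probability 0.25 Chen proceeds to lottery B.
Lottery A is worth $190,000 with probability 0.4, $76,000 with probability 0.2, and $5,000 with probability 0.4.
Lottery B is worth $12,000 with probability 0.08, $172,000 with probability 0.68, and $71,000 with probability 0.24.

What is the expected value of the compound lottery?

EV(A) = 0.4 × 190000 + 0.2 × 76000 + 0.4 × 5000 = 76000 + 15200 + 2000 = 93200
EV(B) = 0.08 × 12000 + 0.68 × 172000 + 0.24 × 71000 = 960 + 116960 + 17040 = 134960
Overall = 0.75 × 93200 + 0.25 × 134960 = 69900 + 33740 = 103640

$103,640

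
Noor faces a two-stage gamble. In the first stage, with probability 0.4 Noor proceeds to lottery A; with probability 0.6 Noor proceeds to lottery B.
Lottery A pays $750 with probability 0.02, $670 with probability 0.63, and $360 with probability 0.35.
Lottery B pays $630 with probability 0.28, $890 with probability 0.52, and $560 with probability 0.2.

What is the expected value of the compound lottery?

EV(A) = 0.02 × 750 + 0.63 × 670 + 0.35 × 360 = 15 + 422.1 + 126 = 563.1
EV(B) = 0.28 × 630 + 0.52 × 890 + 0.2 × 560 = 176.4 + 462.8 + 112 = 751.2
Overall = 0.4 × 563.1 + 0.6 × 751.2 = 225.24 + 450.72 = 675.96

$675.96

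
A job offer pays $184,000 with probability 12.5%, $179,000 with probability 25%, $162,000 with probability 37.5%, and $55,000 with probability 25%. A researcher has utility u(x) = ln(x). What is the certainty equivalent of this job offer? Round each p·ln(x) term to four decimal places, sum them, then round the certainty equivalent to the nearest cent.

$128,823.69

E[u] = 0.125·ln(184000) + 0.25·ln(179000) + 0.375·ln(162000) + 0.25·ln(55000) = 1.5153 + 3.0238 + 4.4983 + 2.7288 = 11.7662
CE = e^11.7662 ≈ 128823.69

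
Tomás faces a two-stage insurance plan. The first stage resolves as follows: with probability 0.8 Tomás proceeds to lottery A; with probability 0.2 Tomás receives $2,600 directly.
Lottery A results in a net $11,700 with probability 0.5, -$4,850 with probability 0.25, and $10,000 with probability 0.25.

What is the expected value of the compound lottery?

$6,230

EV(A) = 0.5 × 11700 + 0.25 × (-4850) + 0.25 × 10000 = 5850 − 1212.5 + 2500 = 7137.5
Branch B: 2600 (certain)
Overall = 0.8 × 7137.5 + 0.2 × 2600 = 5710 + 520 = 6230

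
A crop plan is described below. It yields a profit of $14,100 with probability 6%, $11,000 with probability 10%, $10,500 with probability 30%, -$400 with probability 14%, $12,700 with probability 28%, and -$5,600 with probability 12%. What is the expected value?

$7,924

EV = 0.06 × 14100 + 0.1 × 11000 + 0.3 × 10500 + 0.14 × (-400) + 0.28 × 12700 + 0.12 × (-5600) = 846 + 1100 + 3150 − 56 + 3556 − 672 = 7924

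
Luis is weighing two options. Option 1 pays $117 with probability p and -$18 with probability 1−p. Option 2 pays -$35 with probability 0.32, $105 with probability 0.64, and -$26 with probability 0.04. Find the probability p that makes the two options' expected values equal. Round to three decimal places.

EV(Option 2) = 0.32 × (-35) + 0.64 × 105 + 0.04 × (-26) = -11.2 + 67.2 − 1.04 = 54.96
p·117 + (1−p)·(-18) = 54.96
135p − 18 = 54.96
p = (54.96 + 18) / 135

p = 0.540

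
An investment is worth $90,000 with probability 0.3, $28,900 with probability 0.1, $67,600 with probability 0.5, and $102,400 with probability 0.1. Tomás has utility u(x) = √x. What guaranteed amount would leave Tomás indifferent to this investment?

$72,361

E[u] = 0.3·√90000 + 0.1·√28900 + 0.5·√67600 + 0.1·√102400 = 0.3·300 + 0.1·170 + 0.5·260 + 0.1·320 = 269
CE = (269)² = 72361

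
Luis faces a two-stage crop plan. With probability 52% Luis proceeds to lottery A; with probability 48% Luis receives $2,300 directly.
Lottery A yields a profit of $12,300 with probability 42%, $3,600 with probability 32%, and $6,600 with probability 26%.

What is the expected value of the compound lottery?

EV(A) = 0.42 × 12300 + 0.32 × 3600 + 0.26 × 6600 = 5166 + 1152 + 1716 = 8034
Branch B: 2300 (certain)
Overall = 0.52 × 8034 + 0.48 × 2300 = 4177.68 + 1104 = 5281.68

$5,281.68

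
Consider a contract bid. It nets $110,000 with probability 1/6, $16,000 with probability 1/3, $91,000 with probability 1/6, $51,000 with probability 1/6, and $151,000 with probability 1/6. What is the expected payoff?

$72,500

EV = 1/6 × 110000 + 1/3 × 16000 + 1/6 × 91000 + 1/6 × 51000 + 1/6 × 151000 = 18333.3333 + 5333.3333 + 15166.6667 + 8500 + 25166.6667 = 72500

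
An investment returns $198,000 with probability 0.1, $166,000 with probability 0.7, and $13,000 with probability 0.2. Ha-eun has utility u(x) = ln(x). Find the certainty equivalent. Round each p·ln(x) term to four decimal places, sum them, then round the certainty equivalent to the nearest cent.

E[u] = 0.1·ln(198000) + 0.7·ln(166000) + 0.2·ln(13000) = 1.2196 + 8.4138 + 1.8945 = 11.5279
CE = e^11.5279 ≈ 101508.72

$101,508.72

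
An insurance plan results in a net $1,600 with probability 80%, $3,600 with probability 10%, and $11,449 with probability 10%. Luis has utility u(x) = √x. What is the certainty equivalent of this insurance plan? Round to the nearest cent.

$2,371.69

E[u] = 0.8·√1600 + 0.1·√3600 + 0.1·√11449 = 0.8·40 + 0.1·60 + 0.1·107 = 48.7
CE = (48.7)² = 2371.69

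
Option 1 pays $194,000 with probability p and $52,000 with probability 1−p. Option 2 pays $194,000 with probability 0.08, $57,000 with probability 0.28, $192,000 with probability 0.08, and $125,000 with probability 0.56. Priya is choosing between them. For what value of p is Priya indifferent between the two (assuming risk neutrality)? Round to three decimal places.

p = 0.457

EV(Option 2) = 0.08 × 194000 + 0.28 × 57000 + 0.08 × 192000 + 0.56 × 125000 = 15520 + 15960 + 15360 + 70000 = 116840
p·194000 + (1−p)·52000 = 116840
142000p + 52000 = 116840
p = (116840 − 52000) / 142000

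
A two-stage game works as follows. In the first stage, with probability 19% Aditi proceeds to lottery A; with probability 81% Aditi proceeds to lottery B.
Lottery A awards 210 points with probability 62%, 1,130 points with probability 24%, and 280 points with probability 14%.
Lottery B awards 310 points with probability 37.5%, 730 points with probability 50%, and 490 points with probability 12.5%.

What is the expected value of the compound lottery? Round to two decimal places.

EV(A) = 0.62 × 210 + 0.24 × 1130 + 0.14 × 280 = 130.2 + 271.2 + 39.2 = 440.6
EV(B) = 0.375 × 310 + 0.5 × 730 + 0.125 × 490 = 116.25 + 365 + 61.25 = 542.5
Overall = 0.19 × 440.6 + 0.81 × 542.5 = 83.714 + 439.425 = 523.139

523.14 points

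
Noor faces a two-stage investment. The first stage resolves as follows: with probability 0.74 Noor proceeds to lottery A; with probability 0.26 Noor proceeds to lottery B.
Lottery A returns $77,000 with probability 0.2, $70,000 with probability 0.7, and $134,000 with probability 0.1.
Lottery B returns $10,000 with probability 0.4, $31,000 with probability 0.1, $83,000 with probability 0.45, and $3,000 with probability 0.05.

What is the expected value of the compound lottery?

EV(A) = 0.2 × 77000 + 0.7 × 70000 + 0.1 × 134000 = 15400 + 49000 + 13400 = 77800
EV(B) = 0.4 × 10000 + 0.1 × 31000 + 0.45 × 83000 + 0.05 × 3000 = 4000 + 3100 + 37350 + 150 = 44600
Overall = 0.74 × 77800 + 0.26 × 44600 = 57572 + 11596 = 69168

$69,168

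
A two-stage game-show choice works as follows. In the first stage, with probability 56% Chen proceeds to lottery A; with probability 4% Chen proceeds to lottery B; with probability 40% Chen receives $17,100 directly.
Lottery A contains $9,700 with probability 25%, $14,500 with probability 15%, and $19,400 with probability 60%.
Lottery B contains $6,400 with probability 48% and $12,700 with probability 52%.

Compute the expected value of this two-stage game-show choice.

EV(A) = 0.25 × 9700 + 0.15 × 14500 + 0.6 × 19400 = 2425 + 2175 + 11640 = 16240
EV(B) = 0.48 × 6400 + 0.52 × 12700 = 3072 + 6604 = 9676
Branch C: 17100 (certain)
Overall = 0.56 × 16240 + 0.04 × 9676 + 0.4 × 17100 = 9094.4 + 387.04 + 6840 = 16321.44

$16,321.44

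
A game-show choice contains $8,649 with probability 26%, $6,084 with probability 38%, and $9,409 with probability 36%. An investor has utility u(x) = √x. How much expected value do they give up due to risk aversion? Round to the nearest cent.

$73.11

E[u] = 0.26·√8649 + 0.38·√6084 + 0.36·√9409 = 0.26·93 + 0.38·78 + 0.36·97 = 88.74
CE = (88.74)² = 7874.7876
Risk premium = EV − CE = 7947.9 − 7874.7876 = 73.1124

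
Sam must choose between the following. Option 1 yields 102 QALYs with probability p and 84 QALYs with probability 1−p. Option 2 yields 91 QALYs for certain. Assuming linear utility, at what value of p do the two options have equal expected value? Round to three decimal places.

p·102 + (1−p)·84 = 91
18p + 84 = 91
p = (91 − 84) / 18

p = 0.389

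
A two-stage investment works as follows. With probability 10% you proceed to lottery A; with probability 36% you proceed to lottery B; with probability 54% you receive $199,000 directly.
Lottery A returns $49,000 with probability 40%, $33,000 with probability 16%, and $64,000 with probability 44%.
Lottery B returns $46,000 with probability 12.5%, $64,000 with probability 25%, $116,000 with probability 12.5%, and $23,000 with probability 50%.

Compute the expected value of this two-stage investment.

EV(A) = 0.4 × 49000 + 0.16 × 33000 + 0.44 × 64000 = 19600 + 5280 + 28160 = 53040
EV(B) = 0.125 × 46000 + 0.25 × 64000 + 0.125 × 116000 + 0.5 × 23000 = 5750 + 16000 + 14500 + 11500 = 47750
Branch C: 199000 (certain)
Overall = 0.1 × 53040 + 0.36 × 47750 + 0.54 × 199000 = 5304 + 17190 + 107460 = 129954

$129,954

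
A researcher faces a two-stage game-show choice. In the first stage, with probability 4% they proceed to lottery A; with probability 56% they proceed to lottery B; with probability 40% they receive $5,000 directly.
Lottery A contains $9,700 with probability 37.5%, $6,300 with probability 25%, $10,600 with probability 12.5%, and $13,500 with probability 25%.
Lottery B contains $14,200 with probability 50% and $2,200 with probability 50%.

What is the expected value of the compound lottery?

$6,988.50

EV(A) = 0.375 × 9700 + 0.25 × 6300 + 0.125 × 10600 + 0.25 × 13500 = 3637.5 + 1575 + 1325 + 3375 = 9912.5
EV(B) = 0.5 × 14200 + 0.5 × 2200 = 7100 + 1100 = 8200
Branch C: 5000 (certain)
Overall = 0.04 × 9912.5 + 0.56 × 8200 + 0.4 × 5000 = 396.5 + 4592 + 2000 = 6988.5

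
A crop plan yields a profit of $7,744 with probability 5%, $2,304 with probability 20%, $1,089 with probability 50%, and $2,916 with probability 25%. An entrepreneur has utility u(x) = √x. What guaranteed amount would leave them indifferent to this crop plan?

E[u] = 0.05·√7744 + 0.2·√2304 + 0.5·√1089 + 0.25·√2916 = 0.05·88 + 0.2·48 + 0.5·33 + 0.25·54 = 44
CE = (44)² = 1936

$1,936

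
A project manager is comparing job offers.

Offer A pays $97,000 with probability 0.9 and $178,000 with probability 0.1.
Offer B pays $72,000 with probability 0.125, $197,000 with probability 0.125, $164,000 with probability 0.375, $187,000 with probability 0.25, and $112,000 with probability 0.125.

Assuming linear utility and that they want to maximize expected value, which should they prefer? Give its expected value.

Offer A = 0.9 × 97000 + 0.1 × 178000 = 87300 + 17800 = 105100
Offer B = 0.125 × 72000 + 0.125 × 197000 + 0.375 × 164000 + 0.25 × 187000 + 0.125 × 112000 = 9000 + 24625 + 61500 + 46750 + 14000 = 155875

Offer B ($155,875)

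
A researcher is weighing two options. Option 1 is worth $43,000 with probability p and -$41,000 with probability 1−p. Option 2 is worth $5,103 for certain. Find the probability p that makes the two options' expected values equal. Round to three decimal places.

p·43000 + (1−p)·(-41000) = 5103
84000p − 41000 = 5103
p = (5103 + 41000) / 84000

p = 0.549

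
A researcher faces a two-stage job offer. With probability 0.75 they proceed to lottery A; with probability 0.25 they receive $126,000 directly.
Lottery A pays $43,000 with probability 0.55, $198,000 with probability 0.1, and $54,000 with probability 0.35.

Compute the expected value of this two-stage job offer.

$78,262.50

EV(A) = 0.55 × 43000 + 0.1 × 198000 + 0.35 × 54000 = 23650 + 19800 + 18900 = 62350
Branch B: 126000 (certain)
Overall = 0.75 × 62350 + 0.25 × 126000 = 46762.5 + 31500 = 78262.5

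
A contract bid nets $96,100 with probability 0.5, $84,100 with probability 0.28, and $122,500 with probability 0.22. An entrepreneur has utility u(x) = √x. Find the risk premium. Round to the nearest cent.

E[u] = 0.5·√96100 + 0.28·√84100 + 0.22·√122500 = 0.5·310 + 0.28·290 + 0.22·350 = 313.2
CE = (313.2)² = 98094.24
Risk premium = EV − CE = 98548 − 98094.24 = 453.76

$453.76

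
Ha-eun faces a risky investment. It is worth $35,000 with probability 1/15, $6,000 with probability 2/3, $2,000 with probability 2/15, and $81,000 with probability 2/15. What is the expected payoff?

EV = 1/15 × 35000 + 2/3 × 6000 + 2/15 × 2000 + 2/15 × 81000 = 2333.3333 + 4000 + 266.6667 + 10800 = 17400

$17,400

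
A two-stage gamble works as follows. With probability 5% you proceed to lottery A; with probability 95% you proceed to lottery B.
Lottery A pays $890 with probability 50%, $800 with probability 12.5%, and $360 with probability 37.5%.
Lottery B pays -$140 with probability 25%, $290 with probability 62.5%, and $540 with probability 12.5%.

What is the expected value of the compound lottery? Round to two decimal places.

EV(A) = 0.5 × 890 + 0.125 × 800 + 0.375 × 360 = 445 + 100 + 135 = 680
EV(B) = 0.25 × (-140) + 0.625 × 290 + 0.125 × 540 = -35 + 181.25 + 67.5 = 213.75
Overall = 0.05 × 680 + 0.95 × 213.75 = 34 + 203.0625 = 237.0625

$237.06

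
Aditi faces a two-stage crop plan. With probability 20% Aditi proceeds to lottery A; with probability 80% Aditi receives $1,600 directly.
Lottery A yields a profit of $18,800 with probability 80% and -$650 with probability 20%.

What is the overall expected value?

EV(A) = 0.8 × 18800 + 0.2 × (-650) = 15040 − 130 = 14910
Branch B: 1600 (certain)
Overall = 0.2 × 14910 + 0.8 × 1600 = 2982 + 1280 = 4262

$4,262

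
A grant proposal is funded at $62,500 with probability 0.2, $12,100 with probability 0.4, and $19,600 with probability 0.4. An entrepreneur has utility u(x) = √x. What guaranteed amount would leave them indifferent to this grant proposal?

$22,500

E[u] = 0.2·√62500 + 0.4·√12100 + 0.4·√19600 = 0.2·250 + 0.4·110 + 0.4·140 = 150
CE = (150)² = 22500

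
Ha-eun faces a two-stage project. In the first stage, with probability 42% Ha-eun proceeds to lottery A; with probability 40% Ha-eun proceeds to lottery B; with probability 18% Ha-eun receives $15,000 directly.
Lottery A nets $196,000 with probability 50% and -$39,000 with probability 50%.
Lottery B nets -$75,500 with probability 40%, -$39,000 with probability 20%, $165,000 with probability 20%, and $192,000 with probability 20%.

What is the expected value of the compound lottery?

$49,030

EV(A) = 0.5 × 196000 + 0.5 × (-39000) = 98000 − 19500 = 78500
EV(B) = 0.4 × (-75500) + 0.2 × (-39000) + 0.2 × 165000 + 0.2 × 192000 = -30200 − 7800 + 33000 + 38400 = 33400
Branch C: 15000 (certain)
Overall = 0.42 × 78500 + 0.4 × 33400 + 0.18 × 15000 = 32970 + 13360 + 2700 = 49030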